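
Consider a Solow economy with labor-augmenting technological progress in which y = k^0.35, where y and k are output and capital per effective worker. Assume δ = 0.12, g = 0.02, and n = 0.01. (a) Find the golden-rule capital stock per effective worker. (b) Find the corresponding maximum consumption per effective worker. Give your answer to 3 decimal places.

Break-even investment rate: n + g + δ = 0.01 + 0.02 + 0.12 = 0.15.
At the golden rule the marginal product of capital equals n+g+δ: 0.35·k^(0.35−1) = 0.15. Solving, k_gold = (0.35/0.15)^(1/0.65) ≈ 3.6823.
y_gold = 3.6823^0.35 ≈ 1.5781; c_gold = y_gold − 0.15·k_gold ≈ 1.0258.

(a) k_gold ≈ 3.682; (b) c_gold ≈ 1.026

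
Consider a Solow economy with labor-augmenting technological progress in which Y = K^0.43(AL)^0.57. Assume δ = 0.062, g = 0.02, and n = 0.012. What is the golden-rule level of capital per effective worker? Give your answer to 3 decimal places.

n + g + δ = 0.012 + 0.02 + 0.062 = 0.094.
Golden rule sets MPK = n+g+δ: 0.43·k^(0.43−1) = 0.094, so k_gold = (0.43/0.094)^(1/0.57) ≈ 14.4043.

k_gold ≈ 14.404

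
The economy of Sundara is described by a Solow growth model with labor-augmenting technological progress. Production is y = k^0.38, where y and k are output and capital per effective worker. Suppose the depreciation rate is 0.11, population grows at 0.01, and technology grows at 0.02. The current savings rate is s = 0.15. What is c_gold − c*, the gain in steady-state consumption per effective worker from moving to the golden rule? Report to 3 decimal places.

Δc ≈ 0.257

The effective depreciation rate is n + g + δ = 0.01 + 0.02 + 0.11 = 0.14.
Current steady state (s = 0.15): k* = (0.15/0.14)^(1/0.62) ≈ 1.1177, y* = 1.1177^0.38 ≈ 1.0432, c* = (1−0.15)·1.0432 ≈ 0.8867.
At the golden rule the marginal product of capital equals n+g+δ: 0.38·k^(0.38−1) = 0.14. Solving, k_gold = (0.38/0.14)^(1/0.62) ≈ 5.0055.
y_gold = 5.0055^0.38 ≈ 1.8441, c_gold = y_gold − 0.14·k_gold ≈ 1.1434.
Gain: Δc = 1.1434 − 0.8867 ≈ 0.2566.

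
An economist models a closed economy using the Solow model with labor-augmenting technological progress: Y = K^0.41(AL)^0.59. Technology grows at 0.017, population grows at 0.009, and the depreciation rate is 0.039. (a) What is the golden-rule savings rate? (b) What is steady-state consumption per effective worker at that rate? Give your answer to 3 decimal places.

(a) s_gold = 0.410; (b) c_gold ≈ 2.122

Break-even investment rate: n + g + δ = 0.009 + 0.017 + 0.039 = 0.065.
For Cobb-Douglas, s_gold equals capital's share: s_gold = 0.41.
Setting f'(k) = n+g+δ gives 0.41·k^(0.41−1) = 0.065, hence k_gold = (0.41/0.065)^(1/0.59) ≈ 22.6836.
y_gold = 22.6836^0.41 ≈ 3.5962; c_gold = (1−0.41)·y_gold ≈ 2.1218.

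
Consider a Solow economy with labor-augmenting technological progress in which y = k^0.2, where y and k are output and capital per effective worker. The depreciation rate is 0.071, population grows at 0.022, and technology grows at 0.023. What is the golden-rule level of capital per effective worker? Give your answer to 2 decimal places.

n + g + δ = 0.022 + 0.023 + 0.071 = 0.116.
Maximizing c = f(k) − (n+g+δ)·k gives f'(k) = n+g+δ, i.e. 0.2·k^(0.2−1) = 0.116, so k_gold = (0.2/0.116)^(1/0.8) ≈ 1.9757.

k_gold ≈ 1.98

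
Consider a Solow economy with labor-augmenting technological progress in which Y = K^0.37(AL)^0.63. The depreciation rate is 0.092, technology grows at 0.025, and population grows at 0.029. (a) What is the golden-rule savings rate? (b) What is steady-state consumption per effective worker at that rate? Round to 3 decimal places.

Capital per effective worker breaks even when investment replaces (n + g + δ)·k; here n + g + δ = 0.146.
For Cobb-Douglas, s_gold equals capital's share: s_gold = 0.37.
Setting f'(k) = n+g+δ gives 0.37·k^(0.37−1) = 0.146, hence k_gold = (0.37/0.146)^(1/0.63) ≈ 4.3755.
y_gold = 4.3755^0.37 ≈ 1.7266; c_gold = (1−0.37)·y_gold ≈ 1.0877.

(a) s_gold = 0.370; (b) c_gold ≈ 1.088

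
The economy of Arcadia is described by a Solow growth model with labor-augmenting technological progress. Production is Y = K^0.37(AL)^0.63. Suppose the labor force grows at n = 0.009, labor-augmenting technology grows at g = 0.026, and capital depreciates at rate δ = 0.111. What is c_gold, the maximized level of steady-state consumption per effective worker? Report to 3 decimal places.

Break-even investment rate: n + g + δ = 0.009 + 0.026 + 0.111 = 0.146.
Maximizing c = f(k) − (n+g+δ)·k gives f'(k) = n+g+δ, i.e. 0.37·k^(0.37−1) = 0.146, so k_gold = (0.37/0.146)^(1/0.63) ≈ 4.3755.
y_gold = 4.3755^0.37 ≈ 1.7266.
c_gold = y_gold − (n+g+δ)·k_gold = 1.7266 − 0.146·4.3755 ≈ 1.0877.

c_gold ≈ 1.088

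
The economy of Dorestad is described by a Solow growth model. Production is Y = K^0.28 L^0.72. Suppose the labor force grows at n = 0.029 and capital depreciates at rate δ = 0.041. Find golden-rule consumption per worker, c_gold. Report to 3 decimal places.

Break-even investment rate: n + δ = 0.029 + 0.041 = 0.07.
Golden rule sets MPK = n+δ: 0.28·k^(0.28−1) = 0.07, so k_gold = (0.28/0.07)^(1/0.72) ≈ 6.8580.
y_gold = 6.8580^0.28 ≈ 1.7145.
c_gold = y_gold − (n+δ)·k_gold = 1.7145 − 0.07·6.8580 ≈ 1.2344.

c_gold ≈ 1.234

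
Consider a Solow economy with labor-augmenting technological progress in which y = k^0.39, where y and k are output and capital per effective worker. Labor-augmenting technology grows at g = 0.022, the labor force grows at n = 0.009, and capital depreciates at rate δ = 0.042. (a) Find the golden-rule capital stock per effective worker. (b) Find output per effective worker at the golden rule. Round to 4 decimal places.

Break-even investment rate: n + g + δ = 0.009 + 0.022 + 0.042 = 0.073.
Setting f'(k) = n+g+δ gives 0.39·k^(0.39−1) = 0.073, hence k_gold = (0.39/0.073)^(1/0.61) ≈ 15.5962.
y_gold = 15.5962^0.39 ≈ 2.9193.

(a) k_gold ≈ 15.5962; (b) y_gold ≈ 2.9193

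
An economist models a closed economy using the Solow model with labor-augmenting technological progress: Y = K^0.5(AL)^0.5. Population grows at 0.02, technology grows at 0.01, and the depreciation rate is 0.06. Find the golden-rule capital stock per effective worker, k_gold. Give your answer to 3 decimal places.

Break-even investment rate: n + g + δ = 0.02 + 0.01 + 0.06 = 0.09.
Setting f'(k) = n+g+δ gives 0.5·k^(0.5−1) = 0.09, hence k_gold = (0.5/0.09)^(1/0.5) ≈ 30.8642.

k_gold ≈ 30.864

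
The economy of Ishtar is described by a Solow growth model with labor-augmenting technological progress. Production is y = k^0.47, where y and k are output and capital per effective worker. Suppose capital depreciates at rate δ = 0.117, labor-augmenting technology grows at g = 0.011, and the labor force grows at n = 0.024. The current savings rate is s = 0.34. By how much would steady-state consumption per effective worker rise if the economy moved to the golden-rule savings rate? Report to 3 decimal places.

The effective depreciation rate is n + g + δ = 0.024 + 0.011 + 0.117 = 0.152.
Current steady state (s = 0.34): k* = (0.34/0.152)^(1/0.53) ≈ 4.5676, y* = 4.5676^0.47 ≈ 2.0420, c* = (1−0.34)·2.0420 ≈ 1.3477.
Setting f'(k) = n+g+δ gives 0.47·k^(0.47−1) = 0.152, hence k_gold = (0.47/0.152)^(1/0.53) ≈ 8.4141.
y_gold = 8.4141^0.47 ≈ 2.7212, c_gold = y_gold − 0.152·k_gold ≈ 1.4422.
Gain: Δc = 1.4422 − 1.3477 ≈ 0.0945.

Δc ≈ 0.094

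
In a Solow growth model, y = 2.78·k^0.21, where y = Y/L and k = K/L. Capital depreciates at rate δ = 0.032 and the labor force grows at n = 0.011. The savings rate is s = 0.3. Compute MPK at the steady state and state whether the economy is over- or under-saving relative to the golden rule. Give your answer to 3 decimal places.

over-saving; MPK ≈ 0.030

Capital per worker breaks even when investment replaces (n + δ)·k; here n + δ = 0.043.
Steady-state k*: s·A·k^0.21 = 0.043·k gives k* = (0.3·2.78/0.043)^(1/0.79) ≈ 42.6577.
MPK = 0.21·2.78·42.6577^(-0.79) ≈ 0.0301.
MPK < n+δ = 0.043, so the economy is dynamically inefficient (over-saving).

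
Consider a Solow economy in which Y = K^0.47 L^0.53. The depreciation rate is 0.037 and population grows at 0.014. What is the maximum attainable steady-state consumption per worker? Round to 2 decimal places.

c_gold ≈ 3.80

Break-even investment rate: n + δ = 0.014 + 0.037 = 0.051.
Setting f'(k) = n+δ gives 0.47·k^(0.47−1) = 0.051, hence k_gold = (0.47/0.051)^(1/0.53) ≈ 66.0486.
y_gold = 66.0486^0.47 ≈ 7.1670.
c_gold = y_gold − (n+δ)·k_gold = 7.1670 − 0.051·66.0486 ≈ 3.7985.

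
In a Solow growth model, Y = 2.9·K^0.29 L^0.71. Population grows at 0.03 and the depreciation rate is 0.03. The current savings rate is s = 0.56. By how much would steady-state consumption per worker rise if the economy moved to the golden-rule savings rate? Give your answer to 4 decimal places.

Break-even investment rate: n + δ = 0.03 + 0.03 = 0.06.
Current steady state (s = 0.56): k* = (0.56·2.9/0.06)^(1/0.71) ≈ 104.1151, y* = 2.9·104.1151^0.29 ≈ 11.1552, c* = (1−0.56)·11.1552 ≈ 4.9083.
Setting f'(k) = n+δ gives 0.29·2.9·k^(0.29−1) = 0.06, hence k_gold = (0.29·2.9/0.06)^(1/0.71) ≈ 41.2090.
y_gold = 2.9·41.2090^0.29 ≈ 8.5260, c_gold = y_gold − 0.06·k_gold ≈ 6.0535.
Gain: Δc = 6.0535 − 4.9083 ≈ 1.1452.

Δc ≈ 1.1452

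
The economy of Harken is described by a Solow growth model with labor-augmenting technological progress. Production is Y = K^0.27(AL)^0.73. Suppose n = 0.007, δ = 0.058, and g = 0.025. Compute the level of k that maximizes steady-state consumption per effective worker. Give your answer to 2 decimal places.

k_gold ≈ 4.50

Break-even investment rate: n + g + δ = 0.007 + 0.025 + 0.058 = 0.09.
Setting f'(k) = n+g+δ gives 0.27·k^(0.27−1) = 0.09, hence k_gold = (0.27/0.09)^(1/0.73) ≈ 4.5039.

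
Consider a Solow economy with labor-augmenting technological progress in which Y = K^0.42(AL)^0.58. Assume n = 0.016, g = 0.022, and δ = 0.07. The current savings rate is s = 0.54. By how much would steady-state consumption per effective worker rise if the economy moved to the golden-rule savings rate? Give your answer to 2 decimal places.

The effective depreciation rate is n + g + δ = 0.016 + 0.022 + 0.07 = 0.108.
Current steady state (s = 0.54): k* = (0.54/0.108)^(1/0.58) ≈ 16.0369, y* = 16.0369^0.42 ≈ 3.2074, c* = (1−0.54)·3.2074 ≈ 1.4754.
At the golden rule the marginal product of capital equals n+g+δ: 0.42·k^(0.42−1) = 0.108. Solving, k_gold = (0.42/0.108)^(1/0.58) ≈ 10.3978.
y_gold = 10.3978^0.42 ≈ 2.6737, c_gold = y_gold − 0.108·k_gold ≈ 1.5508.
Gain: Δc = 1.5508 − 1.4754 ≈ 0.0754.

Δc ≈ 0.08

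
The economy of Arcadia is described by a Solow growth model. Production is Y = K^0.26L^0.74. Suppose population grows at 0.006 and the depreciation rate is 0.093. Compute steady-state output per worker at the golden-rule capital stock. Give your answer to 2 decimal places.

n + δ = 0.006 + 0.093 = 0.099.
Setting f'(k) = n+δ gives 0.26·k^(0.26−1) = 0.099, hence k_gold = (0.26/0.099)^(1/0.74) ≈ 3.6870.
Output: y_gold = k_gold^0.26 = 3.6870^0.26 ≈ 1.4039.

y_gold ≈ 1.40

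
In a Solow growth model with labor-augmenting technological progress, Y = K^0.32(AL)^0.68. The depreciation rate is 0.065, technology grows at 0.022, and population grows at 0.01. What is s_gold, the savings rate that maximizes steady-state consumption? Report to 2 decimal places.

s_gold = 0.32

Break-even investment rate: n + g + δ = 0.01 + 0.022 + 0.065 = 0.097.
At the golden rule MPK = n+g+δ, and in any Cobb-Douglas steady state s = (n+g+δ)·k/y = MPK·k/y = capital's share 0.32.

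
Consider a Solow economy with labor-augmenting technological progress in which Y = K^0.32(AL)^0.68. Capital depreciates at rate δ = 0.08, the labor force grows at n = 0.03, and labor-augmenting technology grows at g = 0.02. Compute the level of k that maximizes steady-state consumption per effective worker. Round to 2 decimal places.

n + g + δ = 0.03 + 0.02 + 0.08 = 0.13.
Golden rule sets MPK = n+g+δ: 0.32·k^(0.32−1) = 0.13, so k_gold = (0.32/0.13)^(1/0.68) ≈ 3.7610.

k_gold ≈ 3.76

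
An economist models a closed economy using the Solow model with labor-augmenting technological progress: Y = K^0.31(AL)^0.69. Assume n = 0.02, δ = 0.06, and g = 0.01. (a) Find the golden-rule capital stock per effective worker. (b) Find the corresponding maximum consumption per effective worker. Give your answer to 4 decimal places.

n + g + δ = 0.02 + 0.01 + 0.06 = 0.09.
Golden rule sets MPK = n+g+δ: 0.31·k^(0.31−1) = 0.09, so k_gold = (0.31/0.09)^(1/0.69) ≈ 6.0039.
y_gold = 6.0039^0.31 ≈ 1.7431; c_gold = y_gold − 0.09·k_gold ≈ 1.2027.

(a) k_gold ≈ 6.0039; (b) c_gold ≈ 1.2027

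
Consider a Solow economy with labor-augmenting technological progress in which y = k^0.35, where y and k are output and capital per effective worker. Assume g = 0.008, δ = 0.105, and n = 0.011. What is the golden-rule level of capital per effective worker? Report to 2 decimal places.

Capital per effective worker breaks even when investment replaces (n + g + δ)·k; here n + g + δ = 0.124.
Maximizing c = f(k) − (n+g+δ)·k gives f'(k) = n+g+δ, i.e. 0.35·k^(0.35−1) = 0.124, so k_gold = (0.35/0.124)^(1/0.65) ≈ 4.9352.

k_gold ≈ 4.94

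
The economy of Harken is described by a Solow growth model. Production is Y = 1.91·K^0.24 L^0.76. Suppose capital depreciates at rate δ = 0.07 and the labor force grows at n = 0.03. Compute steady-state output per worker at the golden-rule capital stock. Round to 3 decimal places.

y_gold ≈ 3.089

n + δ = 0.03 + 0.07 = 0.1.
Maximizing c = f(k) − (n+δ)·k gives f'(k) = n+δ, i.e. 0.24·1.91·k^(0.24−1) = 0.1, so k_gold = (0.24·1.91/0.1)^(1/0.76) ≈ 7.4141.
Output: y_gold = 1.91·k_gold^0.24 = 1.91·7.4141^0.24 ≈ 3.0892.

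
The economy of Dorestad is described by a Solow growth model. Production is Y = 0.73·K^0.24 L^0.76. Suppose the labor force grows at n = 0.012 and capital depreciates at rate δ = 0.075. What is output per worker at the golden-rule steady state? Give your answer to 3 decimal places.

y_gold ≈ 0.911

n + δ = 0.012 + 0.075 = 0.087.
At the golden rule the marginal product of capital equals n+δ: 0.24·0.73·k^(0.24−1) = 0.087. Solving, k_gold = (0.24·0.73/0.087)^(1/0.76) ≈ 2.5120.
Output: y_gold = 0.73·k_gold^0.24 = 0.73·2.5120^0.24 ≈ 0.9106.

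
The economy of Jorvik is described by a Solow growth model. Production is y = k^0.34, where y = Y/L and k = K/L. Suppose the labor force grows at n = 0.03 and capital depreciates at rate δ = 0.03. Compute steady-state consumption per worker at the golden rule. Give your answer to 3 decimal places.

c_gold ≈ 1.613

n + δ = 0.03 + 0.03 = 0.06.
Maximizing c = f(k) − (n+δ)·k gives f'(k) = n+δ, i.e. 0.34·k^(0.34−1) = 0.06, so k_gold = (0.34/0.06)^(1/0.66) ≈ 13.8486.
y_gold = 13.8486^0.34 ≈ 2.4439.
c_gold = y_gold − (n+δ)·k_gold = 2.4439 − 0.06·13.8486 ≈ 1.6130.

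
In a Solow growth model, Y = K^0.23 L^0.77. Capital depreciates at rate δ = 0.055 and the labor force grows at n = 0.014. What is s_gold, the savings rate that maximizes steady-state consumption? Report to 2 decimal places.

s_gold = 0.23

The effective depreciation rate is n + δ = 0.014 + 0.055 = 0.069.
At the golden rule MPK = n+δ, and in any Cobb-Douglas steady state s = (n+δ)·k/y = MPK·k/y = capital's share 0.23.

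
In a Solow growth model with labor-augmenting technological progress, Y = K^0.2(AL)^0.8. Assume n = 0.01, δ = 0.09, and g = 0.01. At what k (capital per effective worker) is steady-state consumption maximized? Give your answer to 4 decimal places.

n + g + δ = 0.01 + 0.01 + 0.09 = 0.11.
Golden rule sets MPK = n+g+δ: 0.2·k^(0.2−1) = 0.11, so k_gold = (0.2/0.11)^(1/0.8) ≈ 2.1113.

k_gold ≈ 2.1113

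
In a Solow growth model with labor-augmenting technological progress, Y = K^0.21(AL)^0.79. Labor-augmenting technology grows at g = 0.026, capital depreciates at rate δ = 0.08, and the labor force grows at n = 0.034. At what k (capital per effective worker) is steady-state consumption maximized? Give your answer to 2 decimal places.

k_gold ≈ 1.67

The effective depreciation rate is n + g + δ = 0.034 + 0.026 + 0.08 = 0.14.
At the golden rule the marginal product of capital equals n+g+δ: 0.21·k^(0.21−1) = 0.14. Solving, k_gold = (0.21/0.14)^(1/0.79) ≈ 1.6707.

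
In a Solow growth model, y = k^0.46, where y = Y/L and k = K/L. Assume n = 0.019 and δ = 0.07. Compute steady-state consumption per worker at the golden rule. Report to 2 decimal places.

The effective depreciation rate is n + δ = 0.019 + 0.07 = 0.089.
Maximizing c = f(k) − (n+δ)·k gives f'(k) = n+δ, i.e. 0.46·k^(0.46−1) = 0.089, so k_gold = (0.46/0.089)^(1/0.54) ≈ 20.9436.
y_gold = 20.9436^0.46 ≈ 4.0521.
c_gold = y_gold − (n+δ)·k_gold = 4.0521 − 0.089·20.9436 ≈ 2.1882.

c_gold ≈ 2.19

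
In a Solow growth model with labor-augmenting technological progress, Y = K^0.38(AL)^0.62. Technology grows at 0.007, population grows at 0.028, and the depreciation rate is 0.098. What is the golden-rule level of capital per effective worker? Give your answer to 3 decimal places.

k_gold ≈ 5.437

Break-even investment rate: n + g + δ = 0.028 + 0.007 + 0.098 = 0.133.
Maximizing c = f(k) − (n+g+δ)·k gives f'(k) = n+g+δ, i.e. 0.38·k^(0.38−1) = 0.133, so k_gold = (0.38/0.133)^(1/0.62) ≈ 5.4372.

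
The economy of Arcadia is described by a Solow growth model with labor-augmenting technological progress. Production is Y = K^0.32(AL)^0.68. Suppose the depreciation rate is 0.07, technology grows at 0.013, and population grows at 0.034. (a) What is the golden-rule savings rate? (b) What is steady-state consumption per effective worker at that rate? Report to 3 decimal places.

n + g + δ = 0.034 + 0.013 + 0.07 = 0.117.
For Cobb-Douglas, s_gold equals capital's share: s_gold = 0.32.
Setting f'(k) = n+g+δ gives 0.32·k^(0.32−1) = 0.117, hence k_gold = (0.32/0.117)^(1/0.68) ≈ 4.3913.
y_gold = 4.3913^0.32 ≈ 1.6056; c_gold = (1−0.32)·y_gold ≈ 1.0918.

(a) s_gold = 0.320; (b) c_gold ≈ 1.092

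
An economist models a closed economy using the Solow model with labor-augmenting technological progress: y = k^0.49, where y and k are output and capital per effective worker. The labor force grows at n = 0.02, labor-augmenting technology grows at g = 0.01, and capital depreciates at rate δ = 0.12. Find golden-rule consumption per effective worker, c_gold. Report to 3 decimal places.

The effective depreciation rate is n + g + δ = 0.02 + 0.01 + 0.12 = 0.15.
Golden rule sets MPK = n+g+δ: 0.49·k^(0.49−1) = 0.15, so k_gold = (0.49/0.15)^(1/0.51) ≈ 10.1871.
y_gold = 10.1871^0.49 ≈ 3.1185.
c_gold = y_gold − (n+g+δ)·k_gold = 3.1185 − 0.15·10.1871 ≈ 1.5904.

c_gold ≈ 1.590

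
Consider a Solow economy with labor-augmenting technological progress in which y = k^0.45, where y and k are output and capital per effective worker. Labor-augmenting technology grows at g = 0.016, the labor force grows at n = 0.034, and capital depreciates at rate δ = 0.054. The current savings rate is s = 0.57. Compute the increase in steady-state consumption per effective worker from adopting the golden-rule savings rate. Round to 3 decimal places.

The effective depreciation rate is n + g + δ = 0.034 + 0.016 + 0.054 = 0.104.
Current steady state (s = 0.57): k* = (0.57/0.104)^(1/0.55) ≈ 22.0469, y* = 22.0469^0.45 ≈ 4.0226, c* = (1−0.57)·4.0226 ≈ 1.7297.
At the golden rule the marginal product of capital equals n+g+δ: 0.45·k^(0.45−1) = 0.104. Solving, k_gold = (0.45/0.104)^(1/0.55) ≈ 14.3446.
y_gold = 14.3446^0.45 ≈ 3.3152, c_gold = y_gold − 0.104·k_gold ≈ 1.8234.
Gain: Δc = 1.8234 − 1.7297 ≈ 0.0936.

Δc ≈ 0.094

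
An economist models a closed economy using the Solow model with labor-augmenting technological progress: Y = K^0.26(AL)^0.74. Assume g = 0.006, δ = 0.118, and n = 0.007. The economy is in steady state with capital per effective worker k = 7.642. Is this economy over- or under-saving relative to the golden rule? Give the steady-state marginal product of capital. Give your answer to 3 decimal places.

over-saving; MPK ≈ 0.058

Capital per effective worker breaks even when investment replaces (n + g + δ)·k; here n + g + δ = 0.131.
MPK = 0.26·k^(0.26−1) = 0.26·7.642^(-0.74) ≈ 0.0577.
MPK < 0.131, so the economy is dynamically inefficient (over-saving).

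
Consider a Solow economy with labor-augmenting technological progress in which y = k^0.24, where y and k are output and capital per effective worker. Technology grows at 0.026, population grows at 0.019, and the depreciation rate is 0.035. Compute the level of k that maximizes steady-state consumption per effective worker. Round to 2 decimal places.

The effective depreciation rate is n + g + δ = 0.019 + 0.026 + 0.035 = 0.08.
Maximizing c = f(k) − (n+g+δ)·k gives f'(k) = n+g+δ, i.e. 0.24·k^(0.24−1) = 0.08, so k_gold = (0.24/0.08)^(1/0.76) ≈ 4.2442.

k_gold ≈ 4.24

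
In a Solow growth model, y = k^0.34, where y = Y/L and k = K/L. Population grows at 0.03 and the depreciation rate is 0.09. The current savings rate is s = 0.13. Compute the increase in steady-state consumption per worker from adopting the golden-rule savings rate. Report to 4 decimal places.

n + δ = 0.03 + 0.09 = 0.12.
Current steady state (s = 0.13): k* = (0.13/0.12)^(1/0.66) ≈ 1.1289, y* = 1.1289^0.34 ≈ 1.0421, c* = (1−0.13)·1.0421 ≈ 0.9066.
Golden rule sets MPK = n+δ: 0.34·k^(0.34−1) = 0.12, so k_gold = (0.34/0.12)^(1/0.66) ≈ 4.8451.
y_gold = 4.8451^0.34 ≈ 1.7100, c_gold = y_gold − 0.12·k_gold ≈ 1.1286.
Gain: Δc = 1.1286 − 0.9066 ≈ 0.2220.

Δc ≈ 0.2220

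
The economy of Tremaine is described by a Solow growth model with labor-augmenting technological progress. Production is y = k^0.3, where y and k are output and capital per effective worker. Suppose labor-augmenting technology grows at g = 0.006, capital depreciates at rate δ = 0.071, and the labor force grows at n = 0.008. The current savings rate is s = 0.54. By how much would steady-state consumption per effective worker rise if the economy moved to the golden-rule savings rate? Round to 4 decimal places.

Δc ≈ 0.1858

The effective depreciation rate is n + g + δ = 0.008 + 0.006 + 0.071 = 0.085.
Current steady state (s = 0.54): k* = (0.54/0.085)^(1/0.7) ≈ 14.0316, y* = 14.0316^0.3 ≈ 2.2087, c* = (1−0.54)·2.2087 ≈ 1.0160.
Setting f'(k) = n+g+δ gives 0.3·k^(0.3−1) = 0.085, hence k_gold = (0.3/0.085)^(1/0.7) ≈ 6.0594.
y_gold = 6.0594^0.3 ≈ 1.7168, c_gold = y_gold − 0.085·k_gold ≈ 1.2018.
Gain: Δc = 1.2018 − 1.0160 ≈ 0.1858.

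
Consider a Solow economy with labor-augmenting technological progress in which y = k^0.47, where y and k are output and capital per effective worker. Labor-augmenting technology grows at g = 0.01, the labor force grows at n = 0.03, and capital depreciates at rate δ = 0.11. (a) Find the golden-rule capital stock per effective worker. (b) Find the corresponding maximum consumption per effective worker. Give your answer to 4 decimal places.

(a) k_gold ≈ 8.6270; (b) c_gold ≈ 1.4593

Break-even investment rate: n + g + δ = 0.03 + 0.01 + 0.11 = 0.15.
Golden rule sets MPK = n+g+δ: 0.47·k^(0.47−1) = 0.15, so k_gold = (0.47/0.15)^(1/0.53) ≈ 8.6270.
y_gold = 8.6270^0.47 ≈ 2.7533; c_gold = y_gold − 0.15·k_gold ≈ 1.4593.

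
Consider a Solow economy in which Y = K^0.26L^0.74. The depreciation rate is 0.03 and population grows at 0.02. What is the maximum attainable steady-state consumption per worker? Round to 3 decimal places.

Capital per worker breaks even when investment replaces (n + δ)·k; here n + δ = 0.05.
Setting f'(k) = n+δ gives 0.26·k^(0.26−1) = 0.05, hence k_gold = (0.26/0.05)^(1/0.74) ≈ 9.2805.
y_gold = 9.2805^0.26 ≈ 1.7847.
c_gold = y_gold − (n+δ)·k_gold = 1.7847 − 0.05·9.2805 ≈ 1.3207.

c_gold ≈ 1.321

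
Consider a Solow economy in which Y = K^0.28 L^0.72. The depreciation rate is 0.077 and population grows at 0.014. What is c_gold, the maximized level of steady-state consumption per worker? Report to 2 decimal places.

c_gold ≈ 1.11

The effective depreciation rate is n + δ = 0.014 + 0.077 = 0.091.
Maximizing c = f(k) − (n+δ)·k gives f'(k) = n+δ, i.e. 0.28·k^(0.28−1) = 0.091, so k_gold = (0.28/0.091)^(1/0.72) ≈ 4.7636.
y_gold = 4.7636^0.28 ≈ 1.5482.
c_gold = y_gold − (n+δ)·k_gold = 1.5482 − 0.091·4.7636 ≈ 1.1147.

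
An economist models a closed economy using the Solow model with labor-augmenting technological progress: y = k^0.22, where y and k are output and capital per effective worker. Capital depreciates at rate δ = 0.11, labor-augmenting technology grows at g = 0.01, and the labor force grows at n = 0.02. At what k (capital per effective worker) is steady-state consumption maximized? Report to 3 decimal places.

The effective depreciation rate is n + g + δ = 0.02 + 0.01 + 0.11 = 0.14.
Setting f'(k) = n+g+δ gives 0.22·k^(0.22−1) = 0.14, hence k_gold = (0.22/0.14)^(1/0.78) ≈ 1.7851.

k_gold ≈ 1.785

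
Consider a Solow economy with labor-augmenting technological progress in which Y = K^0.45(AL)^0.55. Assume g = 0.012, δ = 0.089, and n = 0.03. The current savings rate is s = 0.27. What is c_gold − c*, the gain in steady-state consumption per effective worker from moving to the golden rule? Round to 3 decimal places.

Δc ≈ 0.190

n + g + δ = 0.03 + 0.012 + 0.089 = 0.131.
Current steady state (s = 0.27): k* = (0.27/0.131)^(1/0.55) ≈ 3.7246, y* = 3.7246^0.45 ≈ 1.8071, c* = (1−0.27)·1.8071 ≈ 1.3192.
Maximizing c = f(k) − (n+g+δ)·k gives f'(k) = n+g+δ, i.e. 0.45·k^(0.45−1) = 0.131, so k_gold = (0.45/0.131)^(1/0.55) ≈ 9.4284.
y_gold = 9.4284^0.45 ≈ 2.7447, c_gold = y_gold − 0.131·k_gold ≈ 1.5096.
Gain: Δc = 1.5096 − 1.3192 ≈ 0.1904.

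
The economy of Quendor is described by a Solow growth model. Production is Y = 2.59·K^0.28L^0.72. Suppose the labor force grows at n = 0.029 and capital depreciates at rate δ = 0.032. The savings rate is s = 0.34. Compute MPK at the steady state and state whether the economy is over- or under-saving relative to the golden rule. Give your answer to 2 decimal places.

Break-even investment rate: n + δ = 0.029 + 0.032 = 0.061.
Steady-state k*: s·A·k^0.28 = 0.061·k gives k* = (0.34·2.59/0.061)^(1/0.72) ≈ 40.7705.
MPK = 0.28·2.59·40.7705^(-0.72) ≈ 0.0502.
MPK < n+δ = 0.061, so the economy is dynamically inefficient (over-saving).

over-saving; MPK ≈ 0.05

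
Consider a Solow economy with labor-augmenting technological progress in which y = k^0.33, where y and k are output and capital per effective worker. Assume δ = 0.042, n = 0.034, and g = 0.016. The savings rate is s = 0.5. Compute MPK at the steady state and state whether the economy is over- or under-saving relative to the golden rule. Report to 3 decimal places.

over-saving; MPK ≈ 0.061

Break-even investment rate: n + g + δ = 0.034 + 0.016 + 0.042 = 0.092.
Steady-state k*: s·k^0.33 = 0.092·k gives k* = (0.5/0.092)^(1/0.67) ≈ 12.5109.
MPK = 0.33·12.5109^(-0.67) ≈ 0.0607.
MPK < n+g+δ = 0.092, so the economy is dynamically inefficient (over-saving).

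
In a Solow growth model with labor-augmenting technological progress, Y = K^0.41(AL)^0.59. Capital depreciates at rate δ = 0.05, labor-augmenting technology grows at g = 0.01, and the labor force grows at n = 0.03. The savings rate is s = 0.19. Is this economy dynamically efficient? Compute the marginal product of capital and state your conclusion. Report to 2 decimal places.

Break-even investment rate: n + g + δ = 0.03 + 0.01 + 0.05 = 0.09.
Steady-state k*: s·k^0.41 = 0.09·k gives k* = (0.19/0.09)^(1/0.59) ≈ 3.5483.
MPK = 0.41·3.5483^(-0.59) ≈ 0.1942.
MPK > n+g+δ = 0.09, so the economy is dynamically efficient (under-saving).

dynamically efficient; MPK ≈ 0.19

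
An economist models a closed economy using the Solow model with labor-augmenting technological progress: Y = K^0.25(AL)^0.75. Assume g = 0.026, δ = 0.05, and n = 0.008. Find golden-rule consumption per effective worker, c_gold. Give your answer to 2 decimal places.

The effective depreciation rate is n + g + δ = 0.008 + 0.026 + 0.05 = 0.084.
Setting f'(k) = n+g+δ gives 0.25·k^(0.25−1) = 0.084, hence k_gold = (0.25/0.084)^(1/0.75) ≈ 4.2810.
y_gold = 4.2810^0.25 ≈ 1.4384.
c_gold = y_gold − (n+g+δ)·k_gold = 1.4384 − 0.084·4.2810 ≈ 1.0788.

c_gold ≈ 1.08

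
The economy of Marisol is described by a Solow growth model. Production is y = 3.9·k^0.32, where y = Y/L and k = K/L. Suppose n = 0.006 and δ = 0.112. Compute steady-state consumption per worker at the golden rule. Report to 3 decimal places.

c_gold ≈ 8.047

The effective depreciation rate is n + δ = 0.006 + 0.112 = 0.118.
Golden rule sets MPK = n+δ: 0.32·3.9·k^(0.32−1) = 0.118, so k_gold = (0.32·3.9/0.118)^(1/0.68) ≈ 32.0901.
y_gold = 3.9·32.0901^0.32 ≈ 11.8332.
c_gold = y_gold − (n+δ)·k_gold = 11.8332 − 0.118·32.0901 ≈ 8.0466.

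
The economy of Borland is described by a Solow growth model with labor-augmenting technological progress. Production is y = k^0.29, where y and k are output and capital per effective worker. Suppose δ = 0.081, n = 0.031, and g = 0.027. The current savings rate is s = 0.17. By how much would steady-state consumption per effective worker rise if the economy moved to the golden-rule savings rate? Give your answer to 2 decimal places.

The effective depreciation rate is n + g + δ = 0.031 + 0.027 + 0.081 = 0.139.
Current steady state (s = 0.17): k* = (0.17/0.139)^(1/0.71) ≈ 1.3278, y* = 1.3278^0.29 ≈ 1.0857, c* = (1−0.17)·1.0857 ≈ 0.9011.
At the golden rule the marginal product of capital equals n+g+δ: 0.29·k^(0.29−1) = 0.139. Solving, k_gold = (0.29/0.139)^(1/0.71) ≈ 2.8173.
y_gold = 2.8173^0.29 ≈ 1.3504, c_gold = y_gold − 0.139·k_gold ≈ 0.9588.
Gain: Δc = 0.9588 − 0.9011 ≈ 0.0576.

Δc ≈ 0.06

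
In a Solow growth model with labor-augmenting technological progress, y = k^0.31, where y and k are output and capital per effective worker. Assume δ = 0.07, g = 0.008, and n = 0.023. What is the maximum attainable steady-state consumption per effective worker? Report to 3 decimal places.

Break-even investment rate: n + g + δ = 0.023 + 0.008 + 0.07 = 0.101.
Maximizing c = f(k) − (n+g+δ)·k gives f'(k) = n+g+δ, i.e. 0.31·k^(0.31−1) = 0.101, so k_gold = (0.31/0.101)^(1/0.69) ≈ 5.0799.
y_gold = 5.0799^0.31 ≈ 1.6551.
c_gold = y_gold − (n+g+δ)·k_gold = 1.6551 − 0.101·5.0799 ≈ 1.1420.

c_gold ≈ 1.142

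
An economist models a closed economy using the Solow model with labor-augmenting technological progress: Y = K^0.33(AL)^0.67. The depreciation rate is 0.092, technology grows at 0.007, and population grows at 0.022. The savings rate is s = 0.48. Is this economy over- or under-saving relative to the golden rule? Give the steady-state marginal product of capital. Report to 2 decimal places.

over-saving; MPK ≈ 0.08

Capital per effective worker breaks even when investment replaces (n + g + δ)·k; here n + g + δ = 0.121.
Steady-state k*: s·k^0.33 = 0.121·k gives k* = (0.48/0.121)^(1/0.67) ≈ 7.8202.
MPK = 0.33·7.8202^(-0.67) ≈ 0.0832.
MPK < n+g+δ = 0.121, so the economy is dynamically inefficient (over-saving).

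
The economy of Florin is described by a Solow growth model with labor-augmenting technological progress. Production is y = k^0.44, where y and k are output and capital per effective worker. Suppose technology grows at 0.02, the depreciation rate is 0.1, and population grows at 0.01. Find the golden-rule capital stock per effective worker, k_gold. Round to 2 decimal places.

k_gold ≈ 8.82

Capital per effective worker breaks even when investment replaces (n + g + δ)·k; here n + g + δ = 0.13.
Golden rule sets MPK = n+g+δ: 0.44·k^(0.44−1) = 0.13, so k_gold = (0.44/0.13)^(1/0.56) ≈ 8.8217.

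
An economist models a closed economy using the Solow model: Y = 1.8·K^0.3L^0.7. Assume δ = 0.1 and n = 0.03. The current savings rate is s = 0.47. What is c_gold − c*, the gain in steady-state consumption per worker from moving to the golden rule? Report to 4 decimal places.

Δc ≈ 0.1907

The effective depreciation rate is n + δ = 0.03 + 0.1 = 0.13.
Current steady state (s = 0.47): k* = (0.47·1.8/0.13)^(1/0.7) ≈ 14.5224, y* = 1.8·14.5224^0.3 ≈ 4.0168, c* = (1−0.47)·4.0168 ≈ 2.1289.
Maximizing c = f(k) − (n+δ)·k gives f'(k) = n+δ, i.e. 0.3·1.8·k^(0.3−1) = 0.13, so k_gold = (0.3·1.8/0.13)^(1/0.7) ≈ 7.6472.
y_gold = 1.8·7.6472^0.3 ≈ 3.3138, c_gold = y_gold − 0.13·k_gold ≈ 2.3196.
Gain: Δc = 2.3196 − 2.1289 ≈ 0.1907.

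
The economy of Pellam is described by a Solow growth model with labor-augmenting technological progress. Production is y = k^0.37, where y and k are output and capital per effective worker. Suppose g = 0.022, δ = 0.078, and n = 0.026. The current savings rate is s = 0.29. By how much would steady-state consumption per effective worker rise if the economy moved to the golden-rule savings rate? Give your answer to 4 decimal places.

Δc ≈ 0.0276

n + g + δ = 0.026 + 0.022 + 0.078 = 0.126.
Current steady state (s = 0.29): k* = (0.29/0.126)^(1/0.63) ≈ 3.7553, y* = 3.7553^0.37 ≈ 1.6316, c* = (1−0.29)·1.6316 ≈ 1.1585.
Setting f'(k) = n+g+δ gives 0.37·k^(0.37−1) = 0.126, hence k_gold = (0.37/0.126)^(1/0.63) ≈ 5.5283.
y_gold = 5.5283^0.37 ≈ 1.8826, c_gold = y_gold − 0.126·k_gold ≈ 1.1860.
Gain: Δc = 1.1860 − 1.1585 ≈ 0.0276.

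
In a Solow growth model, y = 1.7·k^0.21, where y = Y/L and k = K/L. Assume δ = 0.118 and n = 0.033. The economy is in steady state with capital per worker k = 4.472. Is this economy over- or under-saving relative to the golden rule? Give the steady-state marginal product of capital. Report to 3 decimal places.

Break-even investment rate: n + δ = 0.033 + 0.118 = 0.151.
MPK = 0.21·1.7·k^(0.21−1) = 0.21·1.7·4.472^(-0.79) ≈ 0.1093.
MPK < 0.151, so the economy is dynamically inefficient (over-saving).

over-saving; MPK ≈ 0.109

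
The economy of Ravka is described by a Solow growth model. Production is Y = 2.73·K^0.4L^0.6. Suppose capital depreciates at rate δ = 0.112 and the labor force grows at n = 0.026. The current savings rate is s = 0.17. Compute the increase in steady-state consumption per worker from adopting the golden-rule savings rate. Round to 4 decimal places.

n + δ = 0.026 + 0.112 = 0.138.
Current steady state (s = 0.17): k* = (0.17·2.73/0.138)^(1/0.6) ≈ 7.5490, y* = 2.73·7.5490^0.4 ≈ 6.1280, c* = (1−0.17)·6.1280 ≈ 5.0862.
Setting f'(k) = n+δ gives 0.4·2.73·k^(0.4−1) = 0.138, hence k_gold = (0.4·2.73/0.138)^(1/0.6) ≈ 31.4224.
y_gold = 2.73·31.4224^0.4 ≈ 10.8407, c_gold = y_gold − 0.138·k_gold ≈ 6.5044.
Gain: Δc = 6.5044 − 5.0862 ≈ 1.4182.

Δc ≈ 1.4182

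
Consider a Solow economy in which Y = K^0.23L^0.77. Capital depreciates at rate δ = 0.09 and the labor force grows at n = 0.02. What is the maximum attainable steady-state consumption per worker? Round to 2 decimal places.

c_gold ≈ 0.96

n + δ = 0.02 + 0.09 = 0.11.
Golden rule sets MPK = n+δ: 0.23·k^(0.23−1) = 0.11, so k_gold = (0.23/0.11)^(1/0.77) ≈ 2.6063.
y_gold = 2.6063^0.23 ≈ 1.2465.
c_gold = y_gold − (n+δ)·k_gold = 1.2465 − 0.11·2.6063 ≈ 0.9598.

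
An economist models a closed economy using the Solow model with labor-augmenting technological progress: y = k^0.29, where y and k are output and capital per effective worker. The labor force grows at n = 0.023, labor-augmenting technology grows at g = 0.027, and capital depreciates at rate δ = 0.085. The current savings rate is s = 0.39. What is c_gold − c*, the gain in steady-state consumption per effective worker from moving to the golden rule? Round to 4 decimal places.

Capital per effective worker breaks even when investment replaces (n + g + δ)·k; here n + g + δ = 0.135.
Current steady state (s = 0.39): k* = (0.39/0.135)^(1/0.71) ≈ 4.4557, y* = 4.4557^0.29 ≈ 1.5424, c* = (1−0.39)·1.5424 ≈ 0.9408.
Setting f'(k) = n+g+δ gives 0.29·k^(0.29−1) = 0.135, hence k_gold = (0.29/0.135)^(1/0.71) ≈ 2.9356.
y_gold = 2.9356^0.29 ≈ 1.3666, c_gold = y_gold − 0.135·k_gold ≈ 0.9703.
Gain: Δc = 0.9703 − 0.9408 ≈ 0.0294.

Δc ≈ 0.0294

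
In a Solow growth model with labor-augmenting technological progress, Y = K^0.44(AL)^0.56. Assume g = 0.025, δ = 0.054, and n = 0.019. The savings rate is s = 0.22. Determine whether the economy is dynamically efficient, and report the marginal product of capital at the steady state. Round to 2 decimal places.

dynamically efficient; MPK ≈ 0.20

Capital per effective worker breaks even when investment replaces (n + g + δ)·k; here n + g + δ = 0.098.
Steady-state k*: s·k^0.44 = 0.098·k gives k* = (0.22/0.098)^(1/0.56) ≈ 4.2378.
MPK = 0.44·4.2378^(-0.56) ≈ 0.1960.
MPK > n+g+δ = 0.098, so the economy is dynamically efficient (under-saving).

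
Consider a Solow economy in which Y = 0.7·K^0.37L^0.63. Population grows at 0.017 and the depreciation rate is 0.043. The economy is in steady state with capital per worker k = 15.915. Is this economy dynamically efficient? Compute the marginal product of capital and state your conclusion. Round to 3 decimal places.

n + δ = 0.017 + 0.043 = 0.06.
MPK = 0.37·0.7·k^(0.37−1) = 0.37·0.7·15.915^(-0.63) ≈ 0.0453.
MPK < 0.06, so the economy is dynamically inefficient (over-saving).

dynamically inefficient; MPK ≈ 0.045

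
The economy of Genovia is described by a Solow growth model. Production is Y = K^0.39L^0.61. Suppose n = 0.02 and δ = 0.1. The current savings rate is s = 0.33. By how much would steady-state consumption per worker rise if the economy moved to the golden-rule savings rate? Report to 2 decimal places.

n + δ = 0.02 + 0.1 = 0.12.
Current steady state (s = 0.33): k* = (0.33/0.12)^(1/0.61) ≈ 5.2507, y* = 5.2507^0.39 ≈ 1.9093, c* = (1−0.33)·1.9093 ≈ 1.2793.
Maximizing c = f(k) − (n+δ)·k gives f'(k) = n+δ, i.e. 0.39·k^(0.39−1) = 0.12, so k_gold = (0.39/0.12)^(1/0.61) ≈ 6.9048.
y_gold = 6.9048^0.39 ≈ 2.1246, c_gold = y_gold − 0.12·k_gold ≈ 1.2960.
Gain: Δc = 1.2960 − 1.2793 ≈ 0.0167.

Δc ≈ 0.02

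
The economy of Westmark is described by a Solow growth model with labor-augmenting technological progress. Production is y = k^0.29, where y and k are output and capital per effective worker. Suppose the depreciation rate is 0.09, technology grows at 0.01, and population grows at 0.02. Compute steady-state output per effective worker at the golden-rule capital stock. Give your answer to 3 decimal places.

y_gold ≈ 1.434

Capital per effective worker breaks even when investment replaces (n + g + δ)·k; here n + g + δ = 0.12.
Maximizing c = f(k) − (n+g+δ)·k gives f'(k) = n+g+δ, i.e. 0.29·k^(0.29−1) = 0.12, so k_gold = (0.29/0.12)^(1/0.71) ≈ 3.4653.
Output: y_gold = k_gold^0.29 = 3.4653^0.29 ≈ 1.4339.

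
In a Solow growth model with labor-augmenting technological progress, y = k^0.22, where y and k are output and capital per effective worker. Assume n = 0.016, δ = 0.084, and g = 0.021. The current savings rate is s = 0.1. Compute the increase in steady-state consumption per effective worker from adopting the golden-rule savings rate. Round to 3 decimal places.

The effective depreciation rate is n + g + δ = 0.016 + 0.021 + 0.084 = 0.121.
Current steady state (s = 0.1): k* = (0.1/0.121)^(1/0.78) ≈ 0.7832, y* = 0.7832^0.22 ≈ 0.9477, c* = (1−0.1)·0.9477 ≈ 0.8529.
Maximizing c = f(k) − (n+g+δ)·k gives f'(k) = n+g+δ, i.e. 0.22·k^(0.22−1) = 0.121, so k_gold = (0.22/0.121)^(1/0.78) ≈ 2.1521.
y_gold = 2.1521^0.22 ≈ 1.1837, c_gold = y_gold − 0.121·k_gold ≈ 0.9233.
Gain: Δc = 0.9233 − 0.8529 ≈ 0.0704.

Δc ≈ 0.070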